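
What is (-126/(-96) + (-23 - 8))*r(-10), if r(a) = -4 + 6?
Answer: -475/8 ≈ -59.375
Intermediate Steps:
r(a) = 2
(-126/(-96) + (-23 - 8))*r(-10) = (-126/(-96) + (-23 - 8))*2 = (-126*(-1/96) - 31)*2 = (21/16 - 31)*2 = -475/16*2 = -475/8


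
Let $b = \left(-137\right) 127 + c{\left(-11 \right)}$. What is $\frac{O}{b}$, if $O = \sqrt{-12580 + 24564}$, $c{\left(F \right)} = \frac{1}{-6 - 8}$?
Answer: $- \frac{56 \sqrt{749}}{243587} \approx -0.0062918$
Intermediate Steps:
$c{\left(F \right)} = - \frac{1}{14}$ ($c{\left(F \right)} = \frac{1}{-14} = - \frac{1}{14}$)
$O = 4 \sqrt{749}$ ($O = \sqrt{11984} = 4 \sqrt{749} \approx 109.47$)
$b = - \frac{243587}{14}$ ($b = \left(-137\right) 127 - \frac{1}{14} = -17399 - \frac{1}{14} = - \frac{243587}{14} \approx -17399.0$)
$\frac{O}{b} = \frac{4 \sqrt{749}}{- \frac{243587}{14}} = 4 \sqrt{749} \left(- \frac{14}{243587}\right) = - \frac{56 \sqrt{749}}{243587}$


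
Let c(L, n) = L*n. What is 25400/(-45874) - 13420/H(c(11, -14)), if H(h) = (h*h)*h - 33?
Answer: -4188759760/7615703299 ≈ -0.55002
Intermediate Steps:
H(h) = -33 + h³ (H(h) = h²*h - 33 = h³ - 33 = -33 + h³)
25400/(-45874) - 13420/H(c(11, -14)) = 25400/(-45874) - 13420/(-33 + (11*(-14))³) = 25400*(-1/45874) - 13420/(-33 + (-154)³) = -12700/22937 - 13420/(-33 - 3652264) = -12700/22937 - 13420/(-3652297) = -12700/22937 - 13420*(-1/3652297) = -12700/22937 + 1220/332027 = -4188759760/7615703299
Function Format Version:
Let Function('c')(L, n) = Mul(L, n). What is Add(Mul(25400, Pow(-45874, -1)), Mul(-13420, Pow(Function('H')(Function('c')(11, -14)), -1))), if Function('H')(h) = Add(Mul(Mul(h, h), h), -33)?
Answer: Rational(-4188759760, 7615703299) ≈ -0.55002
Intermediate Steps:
Function('H')(h) = Add(-33, Pow(h, 3)) (Function('H')(h) = Add(Mul(Pow(h, 2), h), -33) = Add(Pow(h, 3), -33) = Add(-33, Pow(h, 3)))
Add(Mul(25400, Pow(-45874, -1)), Mul(-13420, Pow(Function('H')(Function('c')(11, -14)), -1))) = Add(Mul(25400, Pow(-45874, -1)), Mul(-13420, Pow(Add(-33, Pow(Mul(11, -14), 3)), -1))) = Add(Mul(25400, Rational(-1, 45874)), Mul(-13420, Pow(Add(-33, Pow(-154, 3)), -1))) = Add(Rational(-12700, 22937), Mul(-13420, Pow(Add(-33, -3652264), -1))) = Add(Rational(-12700, 22937), Mul(-13420, Pow(-3652297, -1))) = Add(Rational(-12700, 22937), Mul(-13420, Rational(-1, 3652297))) = Add(Rational(-12700, 22937), Rational(1220, 332027)) = Rational(-4188759760, 7615703299)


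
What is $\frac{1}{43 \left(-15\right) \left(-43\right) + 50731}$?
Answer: $\frac{1}{78466} \approx 1.2744 \cdot 10^{-5}$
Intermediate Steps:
$\frac{1}{43 \left(-15\right) \left(-43\right) + 50731} = \frac{1}{\left(-645\right) \left(-43\right) + 50731} = \frac{1}{27735 + 50731} = \frac{1}{78466}$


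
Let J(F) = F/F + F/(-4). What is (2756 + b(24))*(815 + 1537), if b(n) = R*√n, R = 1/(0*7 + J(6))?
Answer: 6482112 - 9408*√6 ≈ 6.4591e+6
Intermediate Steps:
J(F) = 1 - F/4 (J(F) = 1 + F*(-¼) = 1 - F/4)
R = -2 (R = 1/(0*7 + (1 - ¼*6)) = 1/(0 + (1 - 3/2)) = 1/(0 - ½) = 1/(-½) = -2)
b(n) = -2*√n
(2756 + b(24))*(815 + 1537) = (2756 - 4*√6)*(815 + 1537) = (2756 - 4*√6)*2352 = 6482112 - 9408*√6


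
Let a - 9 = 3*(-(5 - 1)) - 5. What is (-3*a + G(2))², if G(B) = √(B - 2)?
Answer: 576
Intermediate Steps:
a = -8 (a = 9 + (3*(-(5 - 1)) - 5) = 9 + (3*(-1*4) - 5) = 9 + (3*(-4) - 5) = 9 + (-12 - 5) = 9 - 17 = -8)
G(B) = √(-2 + B)
(-3*a + G(2))² = (-3*(-8) + √(-2 + 2))² = (24 + √0)² = (24 + 0)² = 24² = 576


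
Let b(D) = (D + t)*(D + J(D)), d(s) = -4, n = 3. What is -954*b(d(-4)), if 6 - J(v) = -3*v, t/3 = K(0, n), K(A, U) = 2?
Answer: 19080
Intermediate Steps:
t = 6 (t = 3*2 = 6)
J(v) = 6 + 3*v (J(v) = 6 - (-3)*v = 6 + 3*v)
b(D) = (6 + D)*(6 + 4*D) (b(D) = (D + 6)*(D + (6 + 3*D)) = (6 + D)*(6 + 4*D))
-954*b(d(-4)) = -954*(36 + 4*(-4)² + 30*(-4)) = -954*(36 + 4*16 - 120) = -954*(36 + 64 - 120) = -954*(-20) = 19080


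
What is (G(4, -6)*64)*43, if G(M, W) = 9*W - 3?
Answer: -156864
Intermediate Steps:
G(M, W) = -3 + 9*W
(G(4, -6)*64)*43 = ((-3 + 9*(-6))*64)*43 = ((-3 - 54)*64)*43 = -57*64*43 = -3648*43 = -156864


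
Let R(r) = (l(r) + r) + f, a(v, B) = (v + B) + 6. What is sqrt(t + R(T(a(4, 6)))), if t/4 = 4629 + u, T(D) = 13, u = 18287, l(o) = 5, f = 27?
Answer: sqrt(91709) ≈ 302.83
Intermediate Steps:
a(v, B) = 6 + B + v (a(v, B) = (B + v) + 6 = 6 + B + v)
R(r) = 32 + r (R(r) = (5 + r) + 27 = 32 + r)
t = 91664 (t = 4*(4629 + 18287) = 4*22916 = 91664)
sqrt(t + R(T(a(4, 6)))) = sqrt(91664 + (32 + 13)) = sqrt(91664 + 45) = sqrt(91709)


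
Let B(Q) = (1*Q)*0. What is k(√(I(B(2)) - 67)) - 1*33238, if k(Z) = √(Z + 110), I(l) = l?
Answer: -33238 + √(110 + I*√67) ≈ -33228.0 + 0.38995*I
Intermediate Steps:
B(Q) = 0 (B(Q) = Q*0 = 0)
k(Z) = √(110 + Z)
k(√(I(B(2)) - 67)) - 1*33238 = √(110 + √(0 - 67)) - 1*33238 = √(110 + √(-67)) - 33238 = √(110 + I*√67) - 33238 = -33238 + √(110 + I*√67)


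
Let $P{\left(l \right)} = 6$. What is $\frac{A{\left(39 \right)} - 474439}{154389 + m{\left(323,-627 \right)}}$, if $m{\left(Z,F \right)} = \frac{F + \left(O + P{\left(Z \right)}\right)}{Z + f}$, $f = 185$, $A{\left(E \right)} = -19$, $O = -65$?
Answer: $- \frac{120512332}{39214463} \approx -3.0732$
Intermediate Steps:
$m{\left(Z,F \right)} = \frac{-59 + F}{185 + Z}$ ($m{\left(Z,F \right)} = \frac{F + \left(-65 + 6\right)}{Z + 185} = \frac{F - 59}{185 + Z} = \frac{-59 + F}{185 + Z}$)
$\frac{A{\left(39 \right)} - 474439}{154389 + m{\left(323,-627 \right)}} = \frac{-19 - 474439}{154389 + \frac{-59 - 627}{185 + 323}} = - \frac{474458}{154389 + \frac{1}{508} \left(-686\right)} = - \frac{474458}{154389 - \frac{343}{254}} = - \frac{474458}{\frac{39214463}{254}} = \left(-474458\right) \frac{254}{39214463} = - \frac{120512332}{39214463}$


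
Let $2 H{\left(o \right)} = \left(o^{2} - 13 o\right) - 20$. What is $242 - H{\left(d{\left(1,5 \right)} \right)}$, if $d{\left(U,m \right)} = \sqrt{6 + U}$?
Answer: $\frac{497}{2} + \frac{13 \sqrt{7}}{2} \approx 265.7$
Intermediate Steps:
$H{\left(o \right)} = -10 + \frac{o^{2}}{2} - \frac{13 o}{2}$ ($H{\left(o \right)} = \frac{\left(o^{2} - 13 o\right) - 20}{2} = \frac{-20 + o^{2} - 13 o}{2} = -10 + \frac{o^{2}}{2} - \frac{13 o}{2}$)
$242 - H{\left(d{\left(1,5 \right)} \right)} = 242 - \left(-10 + \frac{\left(\sqrt{6 + 1}\right)^{2}}{2} - \frac{13 \sqrt{6 + 1}}{2}\right) = 242 - \left(-10 + \frac{\left(\sqrt{7}\right)^{2}}{2} - \frac{13 \sqrt{7}}{2}\right) = 242 - \left(-10 + \frac{1}{2} \cdot 7 - \frac{13 \sqrt{7}}{2}\right) = 242 - \left(-10 + \frac{7}{2} - \frac{13 \sqrt{7}}{2}\right) = 242 - \left(- \frac{13}{2} - \frac{13 \sqrt{7}}{2}\right) = 242 + \left(\frac{13}{2} + \frac{13 \sqrt{7}}{2}\right) = \frac{497}{2} + \frac{13 \sqrt{7}}{2}$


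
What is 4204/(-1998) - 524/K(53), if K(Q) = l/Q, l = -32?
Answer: 6919241/7992 ≈ 865.77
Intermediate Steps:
K(Q) = -32/Q
4204/(-1998) - 524/K(53) = 4204/(-1998) - 524/((-32/53)) = 4204*(-1/1998) - 524/((-32*1/53)) = -2102/999 - 524/(-32/53) = -2102/999 - 524*(-53/32) = -2102/999 + 6943/8 = 6919241/7992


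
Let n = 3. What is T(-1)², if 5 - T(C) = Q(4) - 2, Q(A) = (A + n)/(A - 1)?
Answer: 196/9 ≈ 21.778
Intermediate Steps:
Q(A) = (3 + A)/(-1 + A) (Q(A) = (A + 3)/(A - 1) = (3 + A)/(-1 + A))
T(C) = 14/3 (T(C) = 5 - ((3 + 4)/(-1 + 4) - 2) = 5 - (7/3 - 2) = 5 - 1*⅓ = 5 - ⅓ = 14/3)
T(-1)² = (14/3)² = 196/9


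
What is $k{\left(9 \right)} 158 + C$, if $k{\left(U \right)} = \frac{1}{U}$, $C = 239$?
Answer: $\frac{2309}{9} \approx 256.56$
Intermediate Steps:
$k{\left(9 \right)} 158 + C = \frac{1}{9} \cdot 158 + 239 = \frac{158}{9} + 239 = \frac{2309}{9}$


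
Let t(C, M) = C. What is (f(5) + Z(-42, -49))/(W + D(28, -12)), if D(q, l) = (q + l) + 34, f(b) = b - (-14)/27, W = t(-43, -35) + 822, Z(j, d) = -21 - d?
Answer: 905/22383 ≈ 0.040432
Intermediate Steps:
W = 779 (W = -43 + 822 = 779)
f(b) = 14/27 + b (f(b) = b - (-14)/27 = b - 1*(-14/27) = b + 14/27 = 14/27 + b)
D(q, l) = 34 + l + q (D(q, l) = (l + q) + 34 = 34 + l + q)
(f(5) + Z(-42, -49))/(W + D(28, -12)) = ((14/27 + 5) + (-21 - 1*(-49)))/(779 + (34 - 12 + 28)) = (149/27 + (-21 + 49))/(779 + 50) = (149/27 + 28)/829 = (905/27)*(1/829) = 905/22383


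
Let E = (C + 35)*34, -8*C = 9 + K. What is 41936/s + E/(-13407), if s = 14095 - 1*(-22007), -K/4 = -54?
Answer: 369198073/322679676 ≈ 1.1442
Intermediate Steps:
K = 216 (K = -4*(-54) = 216)
s = 36102 (s = 14095 + 22007 = 36102)
C = -225/8 (C = -(9 + 216)/8 = -⅛*225 = -225/8 ≈ -28.125)
E = 935/4 (E = (-225/8 + 35)*34 = (55/8)*34 = 935/4 ≈ 233.75)
41936/s + E/(-13407) = 41936/36102 + (935/4)/(-13407) = 41936*(1/36102) + (935/4)*(-1/13407) = 20968/18051 - 935/53628 = 369198073/322679676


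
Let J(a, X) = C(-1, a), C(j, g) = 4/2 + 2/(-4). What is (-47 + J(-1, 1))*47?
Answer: -4277/2 ≈ -2138.5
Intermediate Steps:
C(j, g) = 3/2 (C(j, g) = 4*(½) + 2*(-¼) = 2 - ½ = 3/2)
J(a, X) = 3/2
(-47 + J(-1, 1))*47 = (-47 + 3/2)*47 = -91/2*47 = -4277/2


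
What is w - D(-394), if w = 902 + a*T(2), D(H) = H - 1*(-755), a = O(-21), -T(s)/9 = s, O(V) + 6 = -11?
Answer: 847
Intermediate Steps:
O(V) = -17 (O(V) = -6 - 11 = -17)
T(s) = -9*s
a = -17
D(H) = 755 + H (D(H) = H + 755 = 755 + H)
w = 1208 (w = 902 - (-153)*2 = 902 - 17*(-18) = 902 + 306 = 1208)
w - D(-394) = 1208 - (755 - 394) = 1208 - 1*361 = 1208 - 361 = 847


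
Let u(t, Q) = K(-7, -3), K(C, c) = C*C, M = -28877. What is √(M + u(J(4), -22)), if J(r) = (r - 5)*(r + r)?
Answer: 2*I*√7207 ≈ 169.79*I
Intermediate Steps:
J(r) = 2*r*(-5 + r) (J(r) = (-5 + r)*(2*r) = 2*r*(-5 + r))
K(C, c) = C²
u(t, Q) = 49 (u(t, Q) = (-7)² = 49)
√(M + u(J(4), -22)) = √(-28877 + 49) = √(-28828) = 2*I*√7207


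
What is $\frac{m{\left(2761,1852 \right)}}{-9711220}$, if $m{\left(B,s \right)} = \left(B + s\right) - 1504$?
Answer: $- \frac{3109}{9711220} \approx -0.00032014$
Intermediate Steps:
$m{\left(B,s \right)} = -1504 + B + s$
$\frac{m{\left(2761,1852 \right)}}{-9711220} = \frac{-1504 + 2761 + 1852}{-9711220} = 3109 \left(- \frac{1}{9711220}\right) = - \frac{3109}{9711220}$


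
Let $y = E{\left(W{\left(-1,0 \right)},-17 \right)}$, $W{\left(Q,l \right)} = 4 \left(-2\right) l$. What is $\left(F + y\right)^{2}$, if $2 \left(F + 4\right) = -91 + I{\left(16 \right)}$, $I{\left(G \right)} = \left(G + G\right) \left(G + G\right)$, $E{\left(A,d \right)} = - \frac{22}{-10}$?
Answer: $\frac{21594609}{100} \approx 2.1595 \cdot 10^{5}$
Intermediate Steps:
$W{\left(Q,l \right)} = - 8 l$
$E{\left(A,d \right)} = \frac{11}{5}$ ($E{\left(A,d \right)} = \left(-22\right) \left(- \frac{1}{10}\right) = \frac{11}{5}$)
$y = \frac{11}{5} \approx 2.2$
$I{\left(G \right)} = 4 G^{2}$ ($I{\left(G \right)} = 2 G 2 G = 4 G^{2}$)
$F = \frac{925}{2}$ ($F = -4 + \frac{-91 + 4 \cdot 16^{2}}{2} = -4 + \frac{-91 + 4 \cdot 256}{2} = -4 + \frac{-91 + 1024}{2} = -4 + \frac{1}{2} \cdot 933 = -4 + \frac{933}{2} = \frac{925}{2} \approx 462.5$)
$\left(F + y\right)^{2} = \left(\frac{925}{2} + \frac{11}{5}\right)^{2} = \left(\frac{4647}{10}\right)^{2} = \frac{21594609}{100}$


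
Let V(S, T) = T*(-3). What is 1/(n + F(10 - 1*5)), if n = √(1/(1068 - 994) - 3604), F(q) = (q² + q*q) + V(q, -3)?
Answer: 4366/524289 - I*√19735430/524289 ≈ 0.0083275 - 0.0084733*I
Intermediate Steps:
V(S, T) = -3*T
F(q) = 9 + 2*q² (F(q) = (q² + q*q) - 3*(-3) = (q² + q²) + 9 = 2*q² + 9 = 9 + 2*q²)
n = I*√19735430/74 (n = √(1/74 - 3604) = √(-266695/74) = I*√19735430/74 ≈ 60.033*I)
1/(n + F(10 - 1*5)) = 1/(I*√19735430/74 + (9 + 2*(10 - 1*5)²)) = 1/(I*√19735430/74 + (9 + 2*(10 - 5)²)) = 1/(I*√19735430/74 + (9 + 2*5²)) = 1/(I*√19735430/74 + (9 + 2*25)) = 1/(I*√19735430/74 + (9 + 50)) = 1/(I*√19735430/74 + 59) = 1/(59 + I*√19735430/74)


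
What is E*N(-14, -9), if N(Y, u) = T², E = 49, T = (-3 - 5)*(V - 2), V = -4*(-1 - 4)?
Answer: 1016064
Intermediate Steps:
V = 20 (V = -4*(-5) = 20)
T = -144 (T = (-3 - 5)*(20 - 2) = -8*18 = -144)
N(Y, u) = 20736 (N(Y, u) = (-144)² = 20736)
E*N(-14, -9) = 49*20736 = 1016064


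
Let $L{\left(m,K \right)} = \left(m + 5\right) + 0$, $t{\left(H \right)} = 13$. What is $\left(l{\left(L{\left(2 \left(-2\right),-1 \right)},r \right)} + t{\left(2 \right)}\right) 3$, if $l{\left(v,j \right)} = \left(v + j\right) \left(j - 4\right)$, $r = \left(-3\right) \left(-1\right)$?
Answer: $27$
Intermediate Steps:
$r = 3$
$L{\left(m,K \right)} = 5 + m$ ($L{\left(m,K \right)} = \left(5 + m\right) + 0 = 5 + m$)
$l{\left(v,j \right)} = \left(-4 + j\right) \left(j + v\right)$ ($l{\left(v,j \right)} = \left(j + v\right) \left(-4 + j\right) = \left(-4 + j\right) \left(j + v\right)$)
$\left(l{\left(L{\left(2 \left(-2\right),-1 \right)},r \right)} + t{\left(2 \right)}\right) 3 = \left(\left(3^{2} - 12 - 4 \left(5 + 2 \left(-2\right)\right) + 3 \left(5 + 2 \left(-2\right)\right)\right) + 13\right) 3 = \left(\left(9 - 12 - 4 \left(5 - 4\right) + 3 \left(5 - 4\right)\right) + 13\right) 3 = \left(\left(9 - 12 - 4 + 3 \cdot 1\right) + 13\right) 3 = \left(\left(9 - 12 - 4 + 3\right) + 13\right) 3 = \left(-4 + 13\right) 3 = 9 \cdot 3 = 27$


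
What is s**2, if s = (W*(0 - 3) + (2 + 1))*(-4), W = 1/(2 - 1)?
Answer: 0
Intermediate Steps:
W = 1 (W = 1/1 = 1)
s = 0 (s = (1*(0 - 3) + (2 + 1))*(-4) = (1*(-3) + 3)*(-4) = (-3 + 3)*(-4) = 0*(-4) = 0)
s**2 = 0**2 = 0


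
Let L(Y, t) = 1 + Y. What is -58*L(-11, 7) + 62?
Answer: 642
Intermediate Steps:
-58*L(-11, 7) + 62 = -58*(1 - 11) + 62 = -58*(-10) + 62 = 580 + 62 = 642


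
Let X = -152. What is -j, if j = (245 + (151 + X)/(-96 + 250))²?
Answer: -1423477441/23716 ≈ -60022.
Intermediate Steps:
j = 1423477441/23716 (j = (245 + (151 - 152)/(-96 + 250))² = (245 - 1/154)² = (37729/154)² = 1423477441/23716 ≈ 60022.)
-j = -1*1423477441/23716 = -1423477441/23716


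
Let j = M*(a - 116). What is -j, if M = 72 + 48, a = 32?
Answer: 10080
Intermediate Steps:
M = 120
j = -10080 (j = 120*(32 - 116) = 120*(-84) = -10080)
-j = -1*(-10080) = 10080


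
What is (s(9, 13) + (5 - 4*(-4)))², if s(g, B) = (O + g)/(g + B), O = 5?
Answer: 56644/121 ≈ 468.13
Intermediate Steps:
s(g, B) = (5 + g)/(B + g) (s(g, B) = (5 + g)/(g + B) = (5 + g)/(B + g))
(s(9, 13) + (5 - 4*(-4)))² = ((5 + 9)/(13 + 9) + (5 - 4*(-4)))² = (14/22 + (5 + 16))² = ((1/22)*14 + 21)² = (7/11 + 21)² = (238/11)² = 56644/121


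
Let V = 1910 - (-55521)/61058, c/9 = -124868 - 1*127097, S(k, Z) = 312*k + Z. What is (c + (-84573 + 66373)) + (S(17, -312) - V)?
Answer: -139383441095/61058 ≈ -2.2828e+6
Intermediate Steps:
S(k, Z) = Z + 312*k
c = -2267685 (c = 9*(-124868 - 1*127097) = 9*(-124868 - 127097) = 9*(-251965) = -2267685)
V = 116676301/61058 (V = 1910 - (-55521)/61058 = 1910 - 1*(-55521/61058) = 1910 + 55521/61058 = 116676301/61058 ≈ 1910.9)
(c + (-84573 + 66373)) + (S(17, -312) - V) = (-2267685 + (-84573 + 66373)) + ((-312 + 312*17) - 1*116676301/61058) = (-2267685 - 18200) + ((-312 + 5304) - 116676301/61058) = -2285885 + (4992 - 116676301/61058) = -2285885 + 188125235/61058 = -139383441095/61058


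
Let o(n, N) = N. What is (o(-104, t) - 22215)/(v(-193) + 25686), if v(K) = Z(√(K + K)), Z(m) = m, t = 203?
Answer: -282700116/329885491 + 11006*I*√386/329885491 ≈ -0.85696 + 0.00065548*I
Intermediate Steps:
v(K) = √2*√K (v(K) = √(K + K) = √(2*K) = √2*√K)
(o(-104, t) - 22215)/(v(-193) + 25686) = (203 - 22215)/(√2*√(-193) + 25686) = -22012/(√2*(I*√193) + 25686) = -22012/(I*√386 + 25686) = -22012/(25686 + I*√386)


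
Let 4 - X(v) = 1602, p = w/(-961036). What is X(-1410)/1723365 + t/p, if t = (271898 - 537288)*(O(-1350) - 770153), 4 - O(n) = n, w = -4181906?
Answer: 168960152785490787149806/3603475216845 ≈ 4.6888e+10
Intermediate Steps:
O(n) = 4 - n
t = 204031566610 (t = (271898 - 537288)*((4 - 1*(-1350)) - 770153) = -265390*((4 + 1350) - 770153) = -265390*(1354 - 770153) = -265390*(-768799) = 204031566610)
p = 2090953/480518 (p = -4181906/(-961036) = -4181906*(-1/961036) = 2090953/480518 ≈ 4.3515)
X(v) = -1598 (X(v) = 4 - 1*1602 = 4 - 1602 = -1598)
X(-1410)/1723365 + t/p = -1598/1723365 + 204031566610/(2090953/480518) = -1598*1/1723365 + 204031566610*(480518/2090953) = -1598/1723365 + 98040840324303980/2090953 = 168960152785490787149806/3603475216845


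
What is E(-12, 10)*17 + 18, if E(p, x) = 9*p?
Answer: -1818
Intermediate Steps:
E(-12, 10)*17 + 18 = (9*(-12))*17 + 18 = -108*17 + 18 = -1836 + 18 = -1818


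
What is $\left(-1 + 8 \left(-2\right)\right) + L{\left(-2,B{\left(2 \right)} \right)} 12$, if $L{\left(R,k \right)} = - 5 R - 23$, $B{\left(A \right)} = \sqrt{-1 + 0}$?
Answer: $-173$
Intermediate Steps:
$B{\left(A \right)} = i$ ($B{\left(A \right)} = \sqrt{-1} = i$)
$L{\left(R,k \right)} = -23 - 5 R$ ($L{\left(R,k \right)} = - 5 R - 23 = -23 - 5 R$)
$\left(-1 + 8 \left(-2\right)\right) + L{\left(-2,B{\left(2 \right)} \right)} 12 = \left(-1 + 8 \left(-2\right)\right) + \left(-23 - -10\right) 12 = \left(-1 - 16\right) + \left(-23 + 10\right) 12 = -17 - 156 = -173$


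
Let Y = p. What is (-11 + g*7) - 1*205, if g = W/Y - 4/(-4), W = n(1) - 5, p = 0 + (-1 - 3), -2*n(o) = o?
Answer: -1595/8 ≈ -199.38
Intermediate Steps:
n(o) = -o/2
p = -4 (p = 0 - 4 = -4)
W = -11/2 (W = -½*1 - 5 = -½ - 5 = -11/2 ≈ -5.5000)
Y = -4
g = 19/8 (g = -11/2/(-4) - 4/(-4) = -11/2*(-¼) - 4*(-¼) = 11/8 + 1 = 19/8 ≈ 2.3750)
(-11 + g*7) - 1*205 = (-11 + (19/8)*7) - 1*205 = (-11 + 133/8) - 205 = 45/8 - 205 = -1595/8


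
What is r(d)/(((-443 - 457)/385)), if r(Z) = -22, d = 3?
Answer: 847/90 ≈ 9.4111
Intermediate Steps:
r(d)/(((-443 - 457)/385)) = -22*385/(-443 - 457) = -22/((-900*1/385)) = -22/(-180/77) = -22*(-77/180) = 847/90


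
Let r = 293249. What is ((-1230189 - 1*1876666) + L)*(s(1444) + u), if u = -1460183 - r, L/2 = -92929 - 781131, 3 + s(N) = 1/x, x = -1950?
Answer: 221334960381983/26 ≈ 8.5129e+12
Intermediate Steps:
s(N) = -5851/1950 (s(N) = -3 + 1/(-1950) = -3 - 1/1950 = -5851/1950)
L = -1748120 (L = 2*(-92929 - 781131) = 2*(-874060) = -1748120)
u = -1753432 (u = -1460183 - 1*293249 = -1460183 - 293249 = -1753432)
((-1230189 - 1*1876666) + L)*(s(1444) + u) = ((-1230189 - 1*1876666) - 1748120)*(-5851/1950 - 1753432) = ((-1230189 - 1876666) - 1748120)*(-3419198251/1950) = (-3106855 - 1748120)*(-3419198251/1950) = -4854975*(-3419198251/1950) = 221334960381983/26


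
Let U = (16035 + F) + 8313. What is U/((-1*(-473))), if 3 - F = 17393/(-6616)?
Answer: 161123609/3129368 ≈ 51.488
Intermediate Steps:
F = 37241/6616 (F = 3 - 17393/(-6616) = 3 - 17393*(-1)/6616 = 3 - 1*(-17393/6616) = 3 + 17393/6616 = 37241/6616 ≈ 5.6289)
U = 161123609/6616 (U = (16035 + 37241/6616) + 8313 = 106124801/6616 + 8313 = 161123609/6616 ≈ 24354.)
U/((-1*(-473))) = 161123609/(6616*((-1*(-473)))) = (161123609/6616)/473 = (161123609/6616)*(1/473) = 161123609/3129368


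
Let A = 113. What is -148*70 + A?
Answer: -10247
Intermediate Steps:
-148*70 + A = -148*70 + 113 = -10360 + 113 = -10247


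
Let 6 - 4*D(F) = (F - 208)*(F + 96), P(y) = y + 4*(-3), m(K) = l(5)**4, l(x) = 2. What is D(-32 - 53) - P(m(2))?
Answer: 3213/4 ≈ 803.25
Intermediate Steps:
m(K) = 16 (m(K) = 2**4 = 16)
P(y) = -12 + y (P(y) = y - 12 = -12 + y)
D(F) = 3/2 - (-208 + F)*(96 + F)/4 (D(F) = 3/2 - (F - 208)*(F + 96)/4 = 3/2 - (-208 + F)*(96 + F)/4)
D(-32 - 53) - P(m(2)) = (9987/2 + 28*(-32 - 53) - (-32 - 53)**2/4) - (-12 + 16) = (9987/2 + 28*(-85) - 1/4*(-85)**2) - 1*4 = (9987/2 - 2380 - 1/4*7225) - 4 = (9987/2 - 2380 - 7225/4) - 4 = 3229/4 - 4 = 3213/4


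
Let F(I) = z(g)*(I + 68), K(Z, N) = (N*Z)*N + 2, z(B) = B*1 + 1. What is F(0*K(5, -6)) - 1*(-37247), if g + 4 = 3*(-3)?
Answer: 36431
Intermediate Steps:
g = -13 (g = -4 + 3*(-3) = -4 - 9 = -13)
z(B) = 1 + B (z(B) = B + 1 = 1 + B)
K(Z, N) = 2 + Z*N**2 (K(Z, N) = Z*N**2 + 2 = 2 + Z*N**2)
F(I) = -816 - 12*I (F(I) = (1 - 13)*(I + 68) = -12*(68 + I) = -816 - 12*I)
F(0*K(5, -6)) - 1*(-37247) = (-816 - 0*(2 + 5*(-6)**2)) - 1*(-37247) = (-816 - 0*(2 + 5*36)) + 37247 = (-816 - 0*(2 + 180)) + 37247 = (-816 - 0*182) + 37247 = (-816 - 12*0) + 37247 = (-816 + 0) + 37247 = -816 + 37247 = 36431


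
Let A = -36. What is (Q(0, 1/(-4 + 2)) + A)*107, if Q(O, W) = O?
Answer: -3852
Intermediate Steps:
(Q(0, 1/(-4 + 2)) + A)*107 = (0 - 36)*107 = -36*107 = -3852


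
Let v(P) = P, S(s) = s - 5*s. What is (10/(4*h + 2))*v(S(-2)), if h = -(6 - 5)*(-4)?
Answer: 40/9 ≈ 4.4444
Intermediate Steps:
S(s) = -4*s
h = 4 (h = -(-4) = -1*(-4) = 4)
(10/(4*h + 2))*v(S(-2)) = (10/(4*4 + 2))*(-4*(-2)) = (10/(16 + 2))*8 = (10/18)*8 = ((1/18)*10)*8 = (5/9)*8 = 40/9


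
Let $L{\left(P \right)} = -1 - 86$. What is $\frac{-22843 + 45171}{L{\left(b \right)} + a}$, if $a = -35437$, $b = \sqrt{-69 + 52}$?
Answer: $- \frac{5582}{8881} \approx -0.62853$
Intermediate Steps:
$b = i \sqrt{17}$ ($b = \sqrt{-17} = i \sqrt{17} \approx 4.1231 i$)
$L{\left(P \right)} = -87$
$\frac{-22843 + 45171}{L{\left(b \right)} + a} = \frac{-22843 + 45171}{-87 - 35437} = \frac{22328}{-35524} = 22328 \left(- \frac{1}{35524}\right) = - \frac{5582}{8881}$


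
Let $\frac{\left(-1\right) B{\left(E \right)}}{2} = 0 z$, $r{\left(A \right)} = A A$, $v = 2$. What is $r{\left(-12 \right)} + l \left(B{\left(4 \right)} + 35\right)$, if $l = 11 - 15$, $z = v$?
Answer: $4$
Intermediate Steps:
$z = 2$
$r{\left(A \right)} = A^{2}$
$l = -4$ ($l = 11 - 15 = -4$)
$B{\left(E \right)} = 0$ ($B{\left(E \right)} = - 2 \cdot 0 \cdot 2 = \left(-2\right) 0 = 0$)
$r{\left(-12 \right)} + l \left(B{\left(4 \right)} + 35\right) = \left(-12\right)^{2} - 4 \left(0 + 35\right) = 144 - 140 = 4$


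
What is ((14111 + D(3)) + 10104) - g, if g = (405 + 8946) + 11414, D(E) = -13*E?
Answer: 3411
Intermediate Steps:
g = 20765 (g = 9351 + 11414 = 20765)
((14111 + D(3)) + 10104) - g = ((14111 - 13*3) + 10104) - 1*20765 = ((14111 - 39) + 10104) - 20765 = (14072 + 10104) - 20765 = 24176 - 20765 = 3411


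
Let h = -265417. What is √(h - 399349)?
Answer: I*√664766 ≈ 815.33*I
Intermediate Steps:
√(h - 399349) = √(-265417 - 399349) = √(-664766) = I*√664766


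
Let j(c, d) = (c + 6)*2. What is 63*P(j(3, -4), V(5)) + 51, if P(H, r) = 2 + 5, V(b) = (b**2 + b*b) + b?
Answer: 492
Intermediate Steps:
V(b) = b + 2*b**2 (V(b) = (b**2 + b**2) + b = 2*b**2 + b = b + 2*b**2)
j(c, d) = 12 + 2*c (j(c, d) = (6 + c)*2 = 12 + 2*c)
P(H, r) = 7
63*P(j(3, -4), V(5)) + 51 = 63*7 + 51 = 441 + 51 = 492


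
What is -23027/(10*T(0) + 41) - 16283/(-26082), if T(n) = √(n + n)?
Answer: -599922611/1069362 ≈ -561.01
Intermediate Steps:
T(n) = √2*√n (T(n) = √(2*n) = √2*√n)
-23027/(10*T(0) + 41) - 16283/(-26082) = -23027/(10*(√2*√0) + 41) - 16283/(-26082) = -23027/(10*(√2*0) + 41) - 16283*(-1/26082) = -23027/(10*0 + 41) + 16283/26082 = -23027/(0 + 41) + 16283/26082 = -23027/41 + 16283/26082 = -599922611/1069362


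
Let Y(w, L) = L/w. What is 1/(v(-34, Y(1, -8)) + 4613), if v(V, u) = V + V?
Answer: 1/4545 ≈ 0.00022002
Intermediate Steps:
v(V, u) = 2*V
1/(v(-34, Y(1, -8)) + 4613) = 1/(2*(-34) + 4613) = 1/(-68 + 4613) = 1/4545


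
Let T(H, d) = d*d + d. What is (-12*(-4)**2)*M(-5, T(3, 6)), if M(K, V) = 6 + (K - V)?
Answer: 7872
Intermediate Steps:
T(H, d) = d + d**2 (T(H, d) = d**2 + d = d + d**2)
M(K, V) = 6 + K - V
(-12*(-4)**2)*M(-5, T(3, 6)) = (-12*(-4)**2)*(6 - 5 - 6*(1 + 6)) = (-12*16)*(6 - 5 - 6*7) = -192*(6 - 5 - 1*42) = -192*(6 - 5 - 42) = -192*(-41) = 7872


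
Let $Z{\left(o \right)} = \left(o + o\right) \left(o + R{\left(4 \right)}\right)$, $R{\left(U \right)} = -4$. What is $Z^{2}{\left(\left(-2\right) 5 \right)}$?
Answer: $78400$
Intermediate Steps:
$Z{\left(o \right)} = 2 o \left(-4 + o\right)$ ($Z{\left(o \right)} = \left(o + o\right) \left(o - 4\right) = 2 o \left(-4 + o\right)$)
$Z^{2}{\left(\left(-2\right) 5 \right)} = \left(2 \left(\left(-2\right) 5\right) \left(-4 - 10\right)\right)^{2} = \left(2 \left(-10\right) \left(-4 - 10\right)\right)^{2} = \left(2 \left(-10\right) \left(-14\right)\right)^{2} = 280^{2} = 78400$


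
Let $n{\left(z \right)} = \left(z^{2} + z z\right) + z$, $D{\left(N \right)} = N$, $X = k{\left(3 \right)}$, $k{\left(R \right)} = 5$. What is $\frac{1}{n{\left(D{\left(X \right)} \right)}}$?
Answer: $\frac{1}{55} \approx 0.018182$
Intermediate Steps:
$X = 5$
$n{\left(z \right)} = z + 2 z^{2}$ ($n{\left(z \right)} = \left(z^{2} + z^{2}\right) + z = 2 z^{2} + z = z + 2 z^{2}$)
$\frac{1}{n{\left(D{\left(X \right)} \right)}} = \frac{1}{5 \left(1 + 2 \cdot 5\right)} = \frac{1}{5 \left(1 + 10\right)} = \frac{1}{5 \cdot 11} = \frac{1}{55}$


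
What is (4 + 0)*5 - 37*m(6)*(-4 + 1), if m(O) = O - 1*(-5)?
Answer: 1241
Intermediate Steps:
m(O) = 5 + O (m(O) = O + 5 = 5 + O)
(4 + 0)*5 - 37*m(6)*(-4 + 1) = (4 + 0)*5 - 37*(5 + 6)*(-4 + 1) = 4*5 - 407*(-3) = 20 - 37*(-33) = 20 + 1221 = 1241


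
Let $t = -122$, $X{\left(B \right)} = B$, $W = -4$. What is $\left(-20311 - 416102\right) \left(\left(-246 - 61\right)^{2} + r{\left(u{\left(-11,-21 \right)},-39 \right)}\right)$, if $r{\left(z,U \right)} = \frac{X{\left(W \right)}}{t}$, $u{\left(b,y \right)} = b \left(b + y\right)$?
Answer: $- \frac{2509021691883}{61} \approx -4.1132 \cdot 10^{10}$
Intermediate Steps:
$r{\left(z,U \right)} = \frac{2}{61}$ ($r{\left(z,U \right)} = - \frac{4}{-122} = \left(-4\right) \left(- \frac{1}{122}\right) = \frac{2}{61}$)
$\left(-20311 - 416102\right) \left(\left(-246 - 61\right)^{2} + r{\left(u{\left(-11,-21 \right)},-39 \right)}\right) = \left(-20311 - 416102\right) \left(\left(-246 - 61\right)^{2} + \frac{2}{61}\right) = - 436413 \left(\left(-307\right)^{2} + \frac{2}{61}\right) = - 436413 \left(94249 + \frac{2}{61}\right) = \left(-436413\right) \frac{5749191}{61} = - \frac{2509021691883}{61}$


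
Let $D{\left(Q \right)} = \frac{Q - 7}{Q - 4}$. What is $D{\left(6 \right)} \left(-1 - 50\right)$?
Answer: $\frac{51}{2} \approx 25.5$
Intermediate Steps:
$D{\left(Q \right)} = \frac{-7 + Q}{-4 + Q}$
$D{\left(6 \right)} \left(-1 - 50\right) = \frac{-7 + 6}{-4 + 6} \left(-1 - 50\right) = \frac{1}{2} \left(-1\right) \left(-51\right) = \left(- \frac{1}{2}\right) \left(-51\right) = \frac{51}{2}$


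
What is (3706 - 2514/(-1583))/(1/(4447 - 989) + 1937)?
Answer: 20295389296/10603166701 ≈ 1.9141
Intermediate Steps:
(3706 - 2514/(-1583))/(1/(4447 - 989) + 1937) = (3706 - 2514*(-1/1583))/(1/3458 + 1937) = (3706 + 2514/1583)/(1/3458 + 1937) = 5869112/(1583*(6698147/3458)) = (5869112/1583)*(3458/6698147) = 20295389296/10603166701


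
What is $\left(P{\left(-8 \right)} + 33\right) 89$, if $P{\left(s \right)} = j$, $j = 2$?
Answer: $3115$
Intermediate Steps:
$P{\left(s \right)} = 2$
$\left(P{\left(-8 \right)} + 33\right) 89 = \left(2 + 33\right) 89 = 35 \cdot 89 = 3115$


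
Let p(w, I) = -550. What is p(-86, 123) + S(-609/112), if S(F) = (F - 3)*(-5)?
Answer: -8125/16 ≈ -507.81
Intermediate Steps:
S(F) = 15 - 5*F (S(F) = (-3 + F)*(-5) = 15 - 5*F)
p(-86, 123) + S(-609/112) = -550 + (15 - (-3045)/112) = -550 + (15 - 5*(-87/16)) = -550 + (15 + 435/16) = -550 + 675/16 = -8125/16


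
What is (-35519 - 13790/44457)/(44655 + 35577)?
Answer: -225583139/509553432 ≈ -0.44271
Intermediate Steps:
(-35519 - 13790/44457)/(44655 + 35577) = (-35519 - 13790*1/44457)/80232 = (-35519 - 1970/6351)*(1/80232) = -225583139/6351*1/80232 = -225583139/509553432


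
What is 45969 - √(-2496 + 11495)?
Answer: 45969 - √8999 ≈ 45874.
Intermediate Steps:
45969 - √(-2496 + 11495) = 45969 - √8999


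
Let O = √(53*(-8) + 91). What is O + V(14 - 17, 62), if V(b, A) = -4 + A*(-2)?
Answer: -128 + 3*I*√37 ≈ -128.0 + 18.248*I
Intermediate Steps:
O = 3*I*√37 (O = √(-424 + 91) = √(-333) = 3*I*√37 ≈ 18.248*I)
V(b, A) = -4 - 2*A
O + V(14 - 17, 62) = 3*I*√37 + (-4 - 2*62) = 3*I*√37 + (-4 - 124) = 3*I*√37 - 128 = -128 + 3*I*√37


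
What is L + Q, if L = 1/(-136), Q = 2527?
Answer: 343671/136 ≈ 2527.0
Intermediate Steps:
L = -1/136 ≈ -0.0073529
L + Q = -1/136 + 2527 = 343671/136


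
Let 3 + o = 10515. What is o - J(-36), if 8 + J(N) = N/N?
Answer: 10519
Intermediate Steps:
o = 10512 (o = -3 + 10515 = 10512)
J(N) = -7 (J(N) = -8 + N/N = -8 + 1 = -7)
o - J(-36) = 10512 - 1*(-7) = 10512 + 7 = 10519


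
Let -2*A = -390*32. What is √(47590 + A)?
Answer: √53830 ≈ 232.01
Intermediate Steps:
A = 6240 (A = -(-195)*32 = -½*(-12480) = 6240)
√(47590 + A) = √(47590 + 6240) = √53830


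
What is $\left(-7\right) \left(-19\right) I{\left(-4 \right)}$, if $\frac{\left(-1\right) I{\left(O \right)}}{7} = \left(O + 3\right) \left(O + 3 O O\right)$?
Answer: $40964$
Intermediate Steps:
$I{\left(O \right)} = - 7 \left(3 + O\right) \left(O + 3 O^{2}\right)$ ($I{\left(O \right)} = - 7 \left(O + 3\right) \left(O + 3 O O\right) = - 7 \left(3 + O\right) \left(O + 3 O^{2}\right)$)
$\left(-7\right) \left(-19\right) I{\left(-4 \right)} = \left(-7\right) \left(-19\right) \left(\left(-7\right) \left(-4\right) \left(3 + 3 \left(-4\right)^{2} + 10 \left(-4\right)\right)\right) = 133 \left(\left(-7\right) \left(-4\right) \left(3 + 3 \cdot 16 - 40\right)\right) = 133 \left(\left(-7\right) \left(-4\right) \left(3 + 48 - 40\right)\right) = 133 \left(\left(-7\right) \left(-4\right) 11\right) = 133 \cdot 308 = 40964$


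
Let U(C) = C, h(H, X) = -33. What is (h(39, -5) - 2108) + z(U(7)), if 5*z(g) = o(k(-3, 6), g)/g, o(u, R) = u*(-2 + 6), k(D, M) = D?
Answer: -74947/35 ≈ -2141.3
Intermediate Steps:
o(u, R) = 4*u (o(u, R) = u*4 = 4*u)
z(g) = -12/(5*g) (z(g) = ((4*(-3))/g)/5 = (-12/g)/5 = -12/(5*g))
(h(39, -5) - 2108) + z(U(7)) = (-33 - 2108) - 12/5/7 = -2141 - 12/5*1/7 = -2141 - 12/35 = -74947/35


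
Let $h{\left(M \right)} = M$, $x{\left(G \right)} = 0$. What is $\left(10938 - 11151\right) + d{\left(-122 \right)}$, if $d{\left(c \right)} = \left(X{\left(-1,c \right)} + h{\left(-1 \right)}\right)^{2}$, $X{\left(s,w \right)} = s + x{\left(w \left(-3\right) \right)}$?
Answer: $-209$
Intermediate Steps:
$X{\left(s,w \right)} = s$ ($X{\left(s,w \right)} = s + 0 = s$)
$d{\left(c \right)} = 4$ ($d{\left(c \right)} = \left(-1 - 1\right)^{2} = \left(-2\right)^{2} = 4$)
$\left(10938 - 11151\right) + d{\left(-122 \right)} = \left(10938 - 11151\right) + 4 = -213 + 4 = -209$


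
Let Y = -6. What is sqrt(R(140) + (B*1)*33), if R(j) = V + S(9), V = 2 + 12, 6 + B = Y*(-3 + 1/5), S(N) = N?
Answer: sqrt(9485)/5 ≈ 19.478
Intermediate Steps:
B = 54/5 (B = -6 - 6*(-3 + 1/5) = -6 - 6*(-14/5) = -6 + 84/5 = 54/5 ≈ 10.800)
V = 14
R(j) = 23 (R(j) = 14 + 9 = 23)
sqrt(R(140) + (B*1)*33) = sqrt(23 + ((54/5)*1)*33) = sqrt(23 + (54/5)*33) = sqrt(23 + 1782/5) = sqrt(1897/5) = sqrt(9485)/5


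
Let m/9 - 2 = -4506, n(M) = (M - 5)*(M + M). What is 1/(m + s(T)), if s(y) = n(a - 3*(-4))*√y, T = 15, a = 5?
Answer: -563/22787088 - 17*√15/68361264 ≈ -2.5670e-5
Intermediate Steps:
n(M) = 2*M*(-5 + M) (n(M) = (-5 + M)*(2*M) = 2*M*(-5 + M))
m = -40536 (m = 18 + 9*(-4506) = 18 - 40554 = -40536)
s(y) = 408*√y (s(y) = (2*(5 - 3*(-4))*(-5 + (5 - 3*(-4))))*√y = (2*(5 + 12)*(-5 + (5 + 12)))*√y = (2*17*(-5 + 17))*√y = (2*17*12)*√y = 408*√y)
1/(m + s(T)) = 1/(-40536 + 408*√15)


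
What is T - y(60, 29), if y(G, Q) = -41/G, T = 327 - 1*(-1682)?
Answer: 120581/60 ≈ 2009.7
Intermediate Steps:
T = 2009 (T = 327 + 1682 = 2009)
T - y(60, 29) = 2009 - (-41)/60 = 2009 - 1*(-41/60) = 2009 + 41/60 = 120581/60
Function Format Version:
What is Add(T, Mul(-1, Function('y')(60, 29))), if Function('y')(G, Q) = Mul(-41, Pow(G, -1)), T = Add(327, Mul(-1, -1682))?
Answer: Rational(120581, 60) ≈ 2009.7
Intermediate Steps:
T = 2009 (T = Add(327, 1682) = 2009)
Add(T, Mul(-1, Function('y')(60, 29))) = Add(2009, Mul(-1, Mul(-41, Pow(60, -1)))) = Add(2009, Mul(-1, Mul(-41, Rational(1, 60)))) = Add(2009, Mul(-1, Rational(-41, 60))) = Add(2009, Rational(41, 60)) = Rational(120581, 60)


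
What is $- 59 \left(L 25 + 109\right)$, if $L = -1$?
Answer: $-4956$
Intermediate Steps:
$- 59 \left(L 25 + 109\right) = - 59 \left(\left(-1\right) 25 + 109\right) = - 59 \left(-25 + 109\right) = \left(-59\right) 84 = -4956$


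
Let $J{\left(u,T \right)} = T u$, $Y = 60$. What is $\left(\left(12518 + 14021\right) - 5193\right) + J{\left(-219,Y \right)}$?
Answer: $8206$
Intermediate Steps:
$\left(\left(12518 + 14021\right) - 5193\right) + J{\left(-219,Y \right)} = \left(\left(12518 + 14021\right) - 5193\right) + 60 \left(-219\right) = \left(26539 - 5193\right) - 13140 = 21346 - 13140 = 8206$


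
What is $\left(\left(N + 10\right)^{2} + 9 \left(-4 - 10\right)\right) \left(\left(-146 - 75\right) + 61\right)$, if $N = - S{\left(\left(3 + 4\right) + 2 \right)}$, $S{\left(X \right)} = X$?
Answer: $20000$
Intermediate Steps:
$N = -9$ ($N = - (\left(3 + 4\right) + 2) = - (7 + 2) = \left(-1\right) 9 = -9$)
$\left(\left(N + 10\right)^{2} + 9 \left(-4 - 10\right)\right) \left(\left(-146 - 75\right) + 61\right) = \left(\left(-9 + 10\right)^{2} + 9 \left(-4 - 10\right)\right) \left(\left(-146 - 75\right) + 61\right) = \left(1^{2} + 9 \left(-14\right)\right) \left(-221 + 61\right) = \left(1 - 126\right) \left(-160\right) = \left(-125\right) \left(-160\right) = 20000$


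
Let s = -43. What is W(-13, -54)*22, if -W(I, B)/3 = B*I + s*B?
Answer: -199584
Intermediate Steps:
W(I, B) = 129*B - 3*B*I (W(I, B) = -3*(B*I - 43*B) = -3*(-43*B + B*I) = 129*B - 3*B*I)
W(-13, -54)*22 = (3*(-54)*(43 - 1*(-13)))*22 = (3*(-54)*(43 + 13))*22 = (3*(-54)*56)*22 = -9072*22 = -199584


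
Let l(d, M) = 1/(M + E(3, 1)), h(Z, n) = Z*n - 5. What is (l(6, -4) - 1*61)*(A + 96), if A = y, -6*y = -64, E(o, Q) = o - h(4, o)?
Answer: -6520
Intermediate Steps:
h(Z, n) = -5 + Z*n
E(o, Q) = 5 - 3*o (E(o, Q) = o - (-5 + 4*o) = o + (5 - 4*o) = 5 - 3*o)
y = 32/3 (y = -⅙*(-64) = 32/3 ≈ 10.667)
A = 32/3 ≈ 10.667
l(d, M) = 1/(-4 + M) (l(d, M) = 1/(M + (5 - 3*3)) = 1/(M + (5 - 9)) = 1/(M - 4) = 1/(-4 + M))
(l(6, -4) - 1*61)*(A + 96) = (1/(-4 - 4) - 1*61)*(32/3 + 96) = (1/(-8) - 61)*(320/3) = (-⅛ - 61)*(320/3) = -489/8*320/3 = -6520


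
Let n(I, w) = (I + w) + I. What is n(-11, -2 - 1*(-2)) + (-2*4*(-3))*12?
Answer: 266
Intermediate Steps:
n(I, w) = w + 2*I
n(-11, -2 - 1*(-2)) + (-2*4*(-3))*12 = ((-2 - 1*(-2)) + 2*(-11)) + (-2*4*(-3))*12 = ((-2 + 2) - 22) - 8*(-3)*12 = (0 - 22) + 24*12 = -22 + 288 = 266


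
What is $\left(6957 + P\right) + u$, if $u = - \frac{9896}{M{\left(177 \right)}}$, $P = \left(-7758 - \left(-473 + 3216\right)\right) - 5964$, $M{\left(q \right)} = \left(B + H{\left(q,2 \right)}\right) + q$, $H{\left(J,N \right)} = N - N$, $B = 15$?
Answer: $- \frac{229429}{24} \approx -9559.5$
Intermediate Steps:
$H{\left(J,N \right)} = 0$
$M{\left(q \right)} = 15 + q$ ($M{\left(q \right)} = \left(15 + 0\right) + q = 15 + q$)
$P = -16465$ ($P = \left(-7758 - 2743\right) - 5964 = -10501 - 5964 = -16465$)
$u = - \frac{1237}{24}$ ($u = - \frac{9896}{15 + 177} = - \frac{9896}{192} = \left(-9896\right) \frac{1}{192} = - \frac{1237}{24} \approx -51.542$)
$\left(6957 + P\right) + u = \left(6957 - 16465\right) - \frac{1237}{24} = -9508 - \frac{1237}{24} = - \frac{229429}{24}$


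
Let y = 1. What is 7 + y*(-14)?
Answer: -7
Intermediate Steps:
7 + y*(-14) = 7 + 1*(-14) = 7 - 14 = -7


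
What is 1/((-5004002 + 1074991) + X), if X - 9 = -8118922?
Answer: -1/12047924 ≈ -8.3002e-8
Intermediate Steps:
X = -8118913 (X = 9 - 8118922 = -8118913)
1/((-5004002 + 1074991) + X) = 1/((-5004002 + 1074991) - 8118913) = 1/(-3929011 - 8118913) = 1/(-12047924) = -1/12047924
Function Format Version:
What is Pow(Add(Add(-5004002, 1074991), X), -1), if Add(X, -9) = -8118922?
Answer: Rational(-1, 12047924) ≈ -8.3002e-8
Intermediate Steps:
X = -8118913 (X = Add(9, -8118922) = -8118913)
Pow(Add(Add(-5004002, 1074991), X), -1) = Pow(Add(Add(-5004002, 1074991), -8118913), -1) = Pow(Add(-3929011, -8118913), -1) = Pow(-12047924, -1) = Rational(-1, 12047924)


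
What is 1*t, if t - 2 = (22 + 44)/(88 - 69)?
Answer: 104/19 ≈ 5.4737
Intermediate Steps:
t = 104/19 (t = 2 + (22 + 44)/(88 - 69) = 2 + 66/19 = 104/19 ≈ 5.4737)
1*t = 1*(104/19) = 104/19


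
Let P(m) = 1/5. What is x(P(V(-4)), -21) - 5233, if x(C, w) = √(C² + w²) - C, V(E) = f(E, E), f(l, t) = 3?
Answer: -26166/5 + √11026/5 ≈ -5212.2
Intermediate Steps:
V(E) = 3
P(m) = ⅕
x(P(V(-4)), -21) - 5233 = (√((⅕)² + (-21)²) - 1*⅕) - 5233 = (√(1/25 + 441) - ⅕) - 5233 = (√(11026/25) - ⅕) - 5233 = (√11026/5 - ⅕) - 5233 = (-⅕ + √11026/5) - 5233 = -26166/5 + √11026/5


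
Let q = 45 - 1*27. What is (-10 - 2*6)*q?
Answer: -396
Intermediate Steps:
q = 18 (q = 45 - 27 = 18)
(-10 - 2*6)*q = (-10 - 2*6)*18 = (-10 - 12)*18 = -22*18 = -396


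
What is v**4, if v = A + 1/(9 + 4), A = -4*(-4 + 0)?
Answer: 1908029761/28561 ≈ 66805.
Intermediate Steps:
A = 16 (A = -4*(-4) = 16)
v = 209/13 (v = 16 + 1/(9 + 4) = 16 + 1/13 = 209/13 ≈ 16.077)
v**4 = (209/13)**4 = 1908029761/28561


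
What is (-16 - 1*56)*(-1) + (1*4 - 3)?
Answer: 73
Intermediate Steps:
(-16 - 1*56)*(-1) + (1*4 - 3) = (-16 - 56)*(-1) + (4 - 3) = -72*(-1) + 1 = 72 + 1 = 73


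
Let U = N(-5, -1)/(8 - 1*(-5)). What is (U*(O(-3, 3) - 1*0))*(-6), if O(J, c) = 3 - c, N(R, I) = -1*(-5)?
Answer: 0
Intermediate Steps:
N(R, I) = 5
U = 5/13 (U = 5/(8 - 1*(-5)) = 5/(8 + 5) = 5/13 ≈ 0.38462)
(U*(O(-3, 3) - 1*0))*(-6) = (5*((3 - 1*3) - 1*0)/13)*(-6) = (5*((3 - 3) + 0)/13)*(-6) = (5*(0 + 0)/13)*(-6) = ((5/13)*0)*(-6) = 0*(-6) = 0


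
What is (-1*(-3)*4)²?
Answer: 144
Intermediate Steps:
(-1*(-3)*4)² = (3*4)² = 12² = 144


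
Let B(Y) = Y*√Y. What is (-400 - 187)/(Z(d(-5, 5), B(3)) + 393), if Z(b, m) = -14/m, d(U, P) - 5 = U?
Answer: -6228657/4169927 - 24654*√3/4169927 ≈ -1.5040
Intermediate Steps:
B(Y) = Y^(3/2)
d(U, P) = 5 + U
(-400 - 187)/(Z(d(-5, 5), B(3)) + 393) = (-400 - 187)/(-14*√3/9 + 393) = -587/(-14*√3/9 + 393) = -587/(393 - 14*√3/9)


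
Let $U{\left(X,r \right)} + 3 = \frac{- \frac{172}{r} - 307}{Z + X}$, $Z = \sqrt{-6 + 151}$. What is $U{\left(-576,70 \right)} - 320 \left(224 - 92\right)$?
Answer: $- \frac{490311852999}{11607085} + \frac{10831 \sqrt{145}}{11607085} \approx -42242.0$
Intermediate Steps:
$Z = \sqrt{145} \approx 12.042$
$U{\left(X,r \right)} = -3 + \frac{-307 - \frac{172}{r}}{X + \sqrt{145}}$ ($U{\left(X,r \right)} = -3 + \frac{- \frac{172}{r} - 307}{\sqrt{145} + X} = -3 + \frac{-307 - \frac{172}{r}}{X + \sqrt{145}}$)
$U{\left(-576,70 \right)} - 320 \left(224 - 92\right) = \frac{-172 - 21490 - \left(-1728\right) 70 - 210 \sqrt{145}}{70 \left(-576 + \sqrt{145}\right)} - 320 \left(224 - 92\right) = \frac{-172 - 21490 + 120960 - 210 \sqrt{145}}{70 \left(-576 + \sqrt{145}\right)} - 320 \left(224 - 92\right) = \frac{99298 - 210 \sqrt{145}}{70 \left(-576 + \sqrt{145}\right)} - 42240 = -42240 + \frac{99298 - 210 \sqrt{145}}{70 \left(-576 + \sqrt{145}\right)}$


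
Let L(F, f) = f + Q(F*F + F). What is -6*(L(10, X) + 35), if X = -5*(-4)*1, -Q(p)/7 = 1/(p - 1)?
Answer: -35928/109 ≈ -329.61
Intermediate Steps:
Q(p) = -7/(-1 + p) (Q(p) = -7/(p - 1) = -7/(-1 + p))
X = 20 (X = 20*1 = 20)
L(F, f) = f - 7/(-1 + F + F²) (L(F, f) = f - 7/(-1 + (F*F + F)) = f - 7/(-1 + (F² + F)) = f - 7/(-1 + (F + F²)) = f - 7/(-1 + F + F²))
-6*(L(10, X) + 35) = -6*((20 - 7/(-1 + 10*(1 + 10))) + 35) = -6*((20 - 7/(-1 + 10*11)) + 35) = -6*((20 - 7/(-1 + 110)) + 35) = -6*((20 - 7/109) + 35) = -6*(2173/109 + 35) = -6*5988/109 = -35928/109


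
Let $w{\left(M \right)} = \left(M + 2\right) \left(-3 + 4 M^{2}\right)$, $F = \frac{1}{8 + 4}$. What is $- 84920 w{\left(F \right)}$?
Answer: $\frac{28395125}{54} \approx 5.2584 \cdot 10^{5}$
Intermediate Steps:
$F = \frac{1}{12} \approx 0.083333$
$w{\left(M \right)} = \left(-3 + 4 M^{2}\right) \left(2 + M\right)$ ($w{\left(M \right)} = \left(2 + M\right) \left(-3 + 4 M^{2}\right) = \left(-3 + 4 M^{2}\right) \left(2 + M\right)$)
$- 84920 w{\left(F \right)} = - 84920 \left(-6 - \frac{1}{4} + \frac{4}{1728} + \frac{8}{144}\right) = - 84920 \left(-6 - \frac{1}{4} + 4 \cdot \frac{1}{1728} + 8 \cdot \frac{1}{144}\right) = - 84920 \left(-6 - \frac{1}{4} + \frac{1}{432} + \frac{1}{18}\right) = \left(-84920\right) \left(- \frac{2675}{432}\right) = \frac{28395125}{54}$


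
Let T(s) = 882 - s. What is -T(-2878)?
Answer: -3760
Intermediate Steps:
-T(-2878) = -(882 - 1*(-2878)) = -(882 + 2878) = -1*3760 = -3760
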